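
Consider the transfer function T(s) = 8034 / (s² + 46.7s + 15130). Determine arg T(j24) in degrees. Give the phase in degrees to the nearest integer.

-4°

∠[(j24)² + 46.7(j24) + 15130] = ∠[14554 + j1120.8] = 4.40°
∠T(j24) = −4.40° = -4.40°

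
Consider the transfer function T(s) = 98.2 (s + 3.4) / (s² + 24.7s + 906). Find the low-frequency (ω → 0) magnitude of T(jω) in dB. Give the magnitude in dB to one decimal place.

-8.7 dB

T(0) = 98.2 × 3.4 / 906 = 0.36852
20 log₁₀(0.36852) = -8.67 dB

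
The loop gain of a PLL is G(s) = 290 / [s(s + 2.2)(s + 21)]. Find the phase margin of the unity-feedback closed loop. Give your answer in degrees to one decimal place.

Gain crossover: |G(jω)| = 1 at ω ≈ 3.38 rad/s.
∠G(j3.38) = −90° − arctan(3.38/2.2) − arctan(3.38/21) ≈ -156.09°
PM = 180° + (-156.09°) = 23.91°

23.9°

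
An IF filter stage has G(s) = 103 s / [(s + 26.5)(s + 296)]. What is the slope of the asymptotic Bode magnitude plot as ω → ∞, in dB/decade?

-20 dB/decade

With 1 zero and 2 poles, the high-frequency asymptotic slope is 20 × (1 − 2) = -20 dB/decade.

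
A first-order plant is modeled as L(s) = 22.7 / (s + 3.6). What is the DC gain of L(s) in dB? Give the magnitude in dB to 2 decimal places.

L(0) = 22.7 / 3.6 = 6.3056
20 log₁₀(6.3056) = 15.994 dB

15.99 dB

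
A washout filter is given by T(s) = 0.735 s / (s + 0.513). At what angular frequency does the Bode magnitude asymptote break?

0.513 rad/s

The single real pole at s = −0.513 gives a corner at ω = 0.513 rad/s.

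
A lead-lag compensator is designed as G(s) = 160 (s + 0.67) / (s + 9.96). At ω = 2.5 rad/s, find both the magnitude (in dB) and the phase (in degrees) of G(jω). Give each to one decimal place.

|G| = 32.1 dB, ∠G = 60.9°

|j2.5 + 0.67| = √(2.5² + 0.67²) = 2.588
|j2.5 + 9.96| = √(2.5² + 9.96²) = 10.27
|G(j2.5)| = 160 × 2.588 / 10.27 = 40.327
20 log₁₀(40.327) = 32.11 dB
∠(j2.5 + 0.67) = arctan(2.5/0.67) = 75.00°
∠(j2.5 + 9.96) = arctan(2.5/9.96) = 14.09°
∠G(j2.5) = 75.00° − 14.09° = 60.91°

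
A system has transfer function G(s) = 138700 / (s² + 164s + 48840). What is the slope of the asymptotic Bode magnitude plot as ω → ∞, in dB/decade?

-40 dB/decade

With 0 zeros and 2 poles, the high-frequency asymptotic slope is 20 × (0 − 2) = -40 dB/decade.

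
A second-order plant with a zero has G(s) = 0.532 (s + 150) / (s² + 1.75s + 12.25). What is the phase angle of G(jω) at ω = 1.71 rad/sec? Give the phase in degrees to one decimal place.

-17.1°

∠(j1.71 + 150) = arctan(1.71/150) = 0.65°
∠[(j1.71)² + 1.75(j1.71) + 12.25] = ∠[9.3259 + j2.9925] = 17.79°
∠G(j1.71) = 0.65° − 17.79° = -17.14°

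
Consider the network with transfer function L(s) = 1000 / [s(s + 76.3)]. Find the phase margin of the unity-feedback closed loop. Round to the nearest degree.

Gain crossover: |L(jω)| = 1 at ω ≈ 12.9 rad/sec.
∠L(j12.9) = −90° − arctan(12.9/76.3) ≈ -99.61°
PM = 180° + (-99.61°) = 80.39°

80 deg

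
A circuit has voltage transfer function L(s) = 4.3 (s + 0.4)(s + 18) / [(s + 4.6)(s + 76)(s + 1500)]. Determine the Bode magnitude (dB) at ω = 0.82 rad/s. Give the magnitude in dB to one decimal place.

|j0.82 + 0.4| = √(0.82² + 0.4²) = 0.9124
|j0.82 + 18| = √(0.82² + 18²) = 18.02
|j0.82 + 4.6| = √(0.82² + 4.6²) = 4.673
|j0.82 + 76| = √(0.82² + 76²) = 76
|j0.82 + 1500| = √(0.82² + 1500²) = 1500
|L(j0.82)| = 4.3 × 0.9124 × 18.02 / (4.673 × 76 × 1500) = 0.0001327
20 log₁₀(0.0001327) = -77.54 dB

-77.5 dB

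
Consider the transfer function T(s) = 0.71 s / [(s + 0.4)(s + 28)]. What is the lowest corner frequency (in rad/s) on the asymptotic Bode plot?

0.4 rad/s

Break frequencies occur at each pole and zero magnitude: 0.4 rad/s, 28 rad/s.
The lowest is 0.4 rad/s.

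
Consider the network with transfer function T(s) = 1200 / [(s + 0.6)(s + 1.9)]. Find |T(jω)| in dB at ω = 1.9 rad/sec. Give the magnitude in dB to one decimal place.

47.0 dB

|j1.9 + 0.6| = √(1.9² + 0.6²) = 1.992
|j1.9 + 1.9| = √(1.9² + 1.9²) = 2.687
|T(j1.9)| = 1200 / (1.992 × 2.687) = 224.14
20 log₁₀(224.14) = 47.01 dB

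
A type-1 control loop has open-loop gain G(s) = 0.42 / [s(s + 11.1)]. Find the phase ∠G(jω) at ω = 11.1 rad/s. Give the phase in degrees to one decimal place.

∠(j11.1 + 11.1) = arctan(11.1/11.1) = 45.00°
∠(j11.1) = 90.00°
∠G(j11.1) = − (45.00° + 90.00°) = -135.00°

-135.0 deg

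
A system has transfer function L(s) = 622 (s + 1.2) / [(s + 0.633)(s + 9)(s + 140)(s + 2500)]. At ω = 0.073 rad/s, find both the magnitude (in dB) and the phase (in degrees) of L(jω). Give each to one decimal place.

|j0.073 + 1.2| = √(0.073² + 1.2²) = 1.202
|j0.073 + 0.633| = √(0.073² + 0.633²) = 0.6372
|j0.073 + 9| = √(0.073² + 9²) = 9
|j0.073 + 140| = √(0.073² + 140²) = 140
|j0.073 + 2500| = √(0.073² + 2500²) = 2500
|L(j0.073)| = 622 × 1.202 / (0.6372 × 9 × 140 × 2500) = 0.00037254
20 log₁₀(0.00037254) = -68.58 dB
∠(j0.073 + 1.2) = arctan(0.073/1.2) = 3.48°
∠(j0.073 + 0.633) = arctan(0.073/0.633) = 6.58°
∠(j0.073 + 9) = arctan(0.073/9) = 0.46°
∠(j0.073 + 140) = arctan(0.073/140) = 0.03°
∠(j0.073 + 2500) = arctan(0.073/2500) = 0.00°
∠L(j0.073) = 3.48° − (6.58° + 0.46° + 0.03° + 0.00°) = -3.59°

|L| = -68.6 dB, ∠L = -3.6°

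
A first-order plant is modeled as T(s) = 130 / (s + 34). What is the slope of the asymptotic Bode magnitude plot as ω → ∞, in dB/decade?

With 0 zeros and 1 pole, the high-frequency asymptotic slope is 20 × (0 − 1) = -20 dB/decade.

-20 dB/decade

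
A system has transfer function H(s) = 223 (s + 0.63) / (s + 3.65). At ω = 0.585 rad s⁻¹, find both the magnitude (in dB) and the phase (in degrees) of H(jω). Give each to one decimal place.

|j0.585 + 0.63| = √(0.585² + 0.63²) = 0.8597
|j0.585 + 3.65| = √(0.585² + 3.65²) = 3.697
|H(j0.585)| = 223 × 0.8597 / 3.697 = 51.864
20 log₁₀(51.864) = 34.30 dB
∠(j0.585 + 0.63) = arctan(0.585/0.63) = 42.88°
∠(j0.585 + 3.65) = arctan(0.585/3.65) = 9.11°
∠H(j0.585) = 42.88° − 9.11° = 33.77°

|H| = 34.3 dB, ∠H = 33.8°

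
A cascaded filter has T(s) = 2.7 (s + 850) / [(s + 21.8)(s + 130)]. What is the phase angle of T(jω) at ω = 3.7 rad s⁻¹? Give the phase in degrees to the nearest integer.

-11°

∠(j3.7 + 850) = arctan(3.7/850) = 0.25°
∠(j3.7 + 21.8) = arctan(3.7/21.8) = 9.63°
∠(j3.7 + 130) = arctan(3.7/130) = 1.63°
∠T(j3.7) = 0.25° − (9.63° + 1.63°) = -11.01°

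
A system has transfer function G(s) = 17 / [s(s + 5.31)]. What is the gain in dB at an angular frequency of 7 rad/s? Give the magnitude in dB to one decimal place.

|j7 + 5.31| = √(7² + 5.31²) = 8.786
|j7| = 7
|G(j7)| = 17 / (8.786 × 7) = 0.27641
20 log₁₀(0.27641) = -11.17 dB

-11.2 dB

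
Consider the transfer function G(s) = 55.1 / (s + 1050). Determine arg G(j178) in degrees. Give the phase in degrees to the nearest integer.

∠(j178 + 1050) = arctan(178/1050) = 9.62°
∠G(j178) = −9.62° = -9.62°

-10°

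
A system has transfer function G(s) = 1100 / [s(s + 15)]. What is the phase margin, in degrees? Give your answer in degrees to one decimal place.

25.5°

Gain crossover: |G(jω)| = 1 at ω ≈ 31.5 rad/s.
∠G(j31.5) = −90° − arctan(31.5/15) ≈ -154.55°
PM = 180° + (-154.55°) = 25.45°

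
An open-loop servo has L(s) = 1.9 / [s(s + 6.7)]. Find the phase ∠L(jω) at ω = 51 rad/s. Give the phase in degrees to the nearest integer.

-173 deg

∠(j51 + 6.7) = arctan(51/6.7) = 82.52°
∠(j51) = 90.00°
∠L(j51) = − (82.52° + 90.00°) = -172.52°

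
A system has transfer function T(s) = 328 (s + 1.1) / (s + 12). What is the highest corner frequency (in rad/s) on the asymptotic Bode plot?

Break frequencies occur at each pole and zero magnitude: 1.1 rad/s, 12 rad/s.
The highest is 12 rad/s.

12 rad/s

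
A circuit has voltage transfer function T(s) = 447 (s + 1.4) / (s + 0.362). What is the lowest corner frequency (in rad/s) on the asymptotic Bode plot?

0.362 rad/s

Break frequencies occur at each pole and zero magnitude: 0.362 rad/s, 1.4 rad/s.
The lowest is 0.362 rad/s.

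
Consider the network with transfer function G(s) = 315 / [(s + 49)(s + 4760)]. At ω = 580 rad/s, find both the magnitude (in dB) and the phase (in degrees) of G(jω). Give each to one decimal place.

|j580 + 49| = √(580² + 49²) = 582.1
|j580 + 4760| = √(580² + 4760²) = 4795
|G(j580)| = 315 / (582.1 × 4795) = 0.00011286
20 log₁₀(0.00011286) = -78.95 dB
∠(j580 + 49) = arctan(580/49) = 85.17°
∠(j580 + 4760) = arctan(580/4760) = 6.95°
∠G(j580) = − (85.17° + 6.95°) = -92.12°

|G| = -78.9 dB, ∠G = -92.1 deg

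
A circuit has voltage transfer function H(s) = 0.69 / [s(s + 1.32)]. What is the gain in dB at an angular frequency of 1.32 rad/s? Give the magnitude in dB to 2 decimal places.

-11.06 dB

|j1.32 + 1.32| = √(1.32² + 1.32²) = 1.867
|j1.32| = 1.32
|H(j1.32)| = 0.69 / (1.867 × 1.32) = 0.28002
20 log₁₀(0.28002) = -11.056 dB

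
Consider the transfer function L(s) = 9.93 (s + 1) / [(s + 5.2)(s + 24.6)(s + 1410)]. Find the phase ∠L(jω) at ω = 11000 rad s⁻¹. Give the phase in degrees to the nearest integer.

-173 deg

∠(j11000 + 1) = arctan(11000/1) = 89.99°
∠(j11000 + 5.2) = arctan(11000/5.2) = 89.97°
∠(j11000 + 24.6) = arctan(11000/24.6) = 89.87°
∠(j11000 + 1410) = arctan(11000/1410) = 82.70°
∠L(j11000) = 89.99° − (89.97° + 89.87° + 82.70°) = -172.55°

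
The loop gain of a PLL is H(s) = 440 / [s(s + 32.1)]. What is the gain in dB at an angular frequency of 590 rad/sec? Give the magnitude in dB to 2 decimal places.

-57.98 dB

|j590 + 32.1| = √(590² + 32.1²) = 590.9
|j590| = 590
|H(j590)| = 440 / (590.9 × 590) = 0.0012621
20 log₁₀(0.0012621) = -57.978 dB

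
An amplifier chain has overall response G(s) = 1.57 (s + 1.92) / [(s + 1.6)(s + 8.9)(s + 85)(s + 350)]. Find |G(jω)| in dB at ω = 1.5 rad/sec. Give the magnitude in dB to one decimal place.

-103.7 dB

|j1.5 + 1.92| = √(1.5² + 1.92²) = 2.436
|j1.5 + 1.6| = √(1.5² + 1.6²) = 2.193
|j1.5 + 8.9| = √(1.5² + 8.9²) = 9.026
|j1.5 + 85| = √(1.5² + 85²) = 85.01
|j1.5 + 350| = √(1.5² + 350²) = 350
|G(j1.5)| = 1.57 × 2.436 / (2.193 × 9.026 × 85.01 × 350) = 6.4947e-06
20 log₁₀(6.4947e-06) = -103.75 dB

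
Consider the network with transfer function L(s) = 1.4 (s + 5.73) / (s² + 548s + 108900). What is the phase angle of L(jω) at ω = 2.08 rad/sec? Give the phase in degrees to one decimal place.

∠(j2.08 + 5.73) = arctan(2.08/5.73) = 19.95°
∠[(j2.08)² + 548(j2.08) + 108900] = ∠[1.089e+05 + j1139.8] = 0.60°
∠L(j2.08) = 19.95° − 0.60° = 19.35°

19.4°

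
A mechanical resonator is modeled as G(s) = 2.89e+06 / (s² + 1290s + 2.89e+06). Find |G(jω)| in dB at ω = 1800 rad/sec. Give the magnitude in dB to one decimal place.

|(j1800)² + 1290(j1800) + 2.89e+06| = |-3.5e+05 + j2.322e+06| = 2.348e+06
|G(j1800)| = 2.89e+06 / 2.348e+06 = 1.2307
20 log₁₀(1.2307) = 1.80 dB

1.8 dB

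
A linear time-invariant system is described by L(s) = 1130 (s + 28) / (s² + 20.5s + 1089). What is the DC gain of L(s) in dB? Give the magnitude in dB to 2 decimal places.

29.26 dB

L(0) = 1130 × 28 / 1089 = 29.054
20 log₁₀(29.054) = 29.264 dB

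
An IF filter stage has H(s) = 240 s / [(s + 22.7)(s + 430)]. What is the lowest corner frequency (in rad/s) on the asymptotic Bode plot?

Break frequencies occur at each pole and zero magnitude: 22.7 rad/s, 430 rad/s.
The lowest is 22.7 rad/s.

22.7 rad/s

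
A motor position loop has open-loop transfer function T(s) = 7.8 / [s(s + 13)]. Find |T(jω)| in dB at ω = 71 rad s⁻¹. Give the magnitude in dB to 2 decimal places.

-56.35 dB

|j71 + 13| = √(71² + 13²) = 72.18
|j71| = 71
|T(j71)| = 7.8 / (72.18 × 71) = 0.001522
20 log₁₀(0.001522) = -56.352 dB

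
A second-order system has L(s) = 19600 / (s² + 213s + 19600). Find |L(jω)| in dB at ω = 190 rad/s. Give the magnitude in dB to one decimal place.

|(j190)² + 213(j190) + 19600| = |-16500 + j40470| = 4.37e+04
|L(j190)| = 19600 / 4.37e+04 = 0.44847
20 log₁₀(0.44847) = -6.97 dB

-7.0 dB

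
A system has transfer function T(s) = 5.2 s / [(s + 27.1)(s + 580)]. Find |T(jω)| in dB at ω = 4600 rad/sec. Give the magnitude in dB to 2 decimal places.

|j4600| = 4600
|j4600 + 27.1| = √(4600² + 27.1²) = 4600
|j4600 + 580| = √(4600² + 580²) = 4636
|T(j4600)| = 5.2 × 4600 / (4600 × 4636) = 0.0011215
20 log₁₀(0.0011215) = -59.004 dB

-59.00 dB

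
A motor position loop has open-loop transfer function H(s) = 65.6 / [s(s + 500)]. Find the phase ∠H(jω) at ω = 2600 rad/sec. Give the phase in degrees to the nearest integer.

-169 deg

∠(j2600 + 500) = arctan(2600/500) = 79.11°
∠(j2600) = 90.00°
∠H(j2600) = − (79.11° + 90.00°) = -169.11°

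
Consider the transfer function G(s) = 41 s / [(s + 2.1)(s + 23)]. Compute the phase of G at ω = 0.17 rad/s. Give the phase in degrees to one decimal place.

84.9°

∠(j0.17) = 90.00°
∠(j0.17 + 2.1) = arctan(0.17/2.1) = 4.63°
∠(j0.17 + 23) = arctan(0.17/23) = 0.42°
∠G(j0.17) = 90.00° − (4.63° + 0.42°) = 84.95°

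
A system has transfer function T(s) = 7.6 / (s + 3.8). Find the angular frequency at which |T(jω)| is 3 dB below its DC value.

3.8 rad s⁻¹

For a single-pole low-pass, the −3 dB point is at the pole: ω = 3.8 rad s⁻¹.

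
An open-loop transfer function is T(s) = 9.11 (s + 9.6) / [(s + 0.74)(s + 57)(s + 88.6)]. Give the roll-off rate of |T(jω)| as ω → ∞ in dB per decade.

-40 dB/decade

With 1 zero and 3 poles, the high-frequency asymptotic slope is 20 × (1 − 3) = -40 dB/decade.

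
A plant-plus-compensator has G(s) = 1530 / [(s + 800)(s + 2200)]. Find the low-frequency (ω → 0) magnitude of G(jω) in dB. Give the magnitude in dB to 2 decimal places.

-61.22 dB

G(0) = 1530 / (800 × 2200) = 0.00086932
20 log₁₀(0.00086932) = -61.216 dB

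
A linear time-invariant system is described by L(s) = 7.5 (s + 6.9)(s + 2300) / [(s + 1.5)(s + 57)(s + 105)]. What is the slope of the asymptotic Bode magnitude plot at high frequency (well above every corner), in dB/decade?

-20 dB/decade

With 2 zeros and 3 poles, the high-frequency asymptotic slope is 20 × (2 − 3) = -20 dB/decade.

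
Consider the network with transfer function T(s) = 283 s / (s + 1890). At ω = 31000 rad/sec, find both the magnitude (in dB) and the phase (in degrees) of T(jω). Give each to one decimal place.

|T| = 49.0 dB, ∠T = 3.5°

|j31000| = 3.1e+04
|j31000 + 1890| = √(31000² + 1890²) = 3.106e+04
|T(j31000)| = 283 × 3.1e+04 / 3.106e+04 = 282.48
20 log₁₀(282.48) = 49.02 dB
∠(j31000) = 90.00°
∠(j31000 + 1890) = arctan(31000/1890) = 86.51°
∠T(j31000) = 90.00° − 86.51° = 3.49°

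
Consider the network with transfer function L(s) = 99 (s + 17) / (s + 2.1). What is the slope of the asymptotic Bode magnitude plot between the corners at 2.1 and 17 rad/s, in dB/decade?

-20 dB/decade

In this band the factors already past their corner are: pole at 2.1; net slope = -20 dB/decade.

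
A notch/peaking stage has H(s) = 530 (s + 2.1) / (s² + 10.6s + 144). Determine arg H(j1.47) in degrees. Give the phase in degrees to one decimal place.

28.7°

∠(j1.47 + 2.1) = arctan(1.47/2.1) = 34.99°
∠[(j1.47)² + 10.6(j1.47) + 144] = ∠[141.84 + j15.582] = 6.27°
∠H(j1.47) = 34.99° − 6.27° = 28.72°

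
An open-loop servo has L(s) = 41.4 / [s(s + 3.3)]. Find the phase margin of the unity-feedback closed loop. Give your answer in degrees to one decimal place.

28.7 deg

Gain crossover: |L(jω)| = 1 at ω ≈ 6.03 rad s⁻¹.
∠L(j6.03) = −90° − arctan(6.03/3.3) ≈ -151.29°
PM = 180° + (-151.29°) = 28.71°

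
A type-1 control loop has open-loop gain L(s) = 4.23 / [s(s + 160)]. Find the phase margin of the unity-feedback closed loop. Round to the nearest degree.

90°

Gain crossover: |L(jω)| = 1 at ω ≈ 0.0264 rad/sec.
∠L(j0.0264) = −90° − arctan(0.0264/160) ≈ -90.01°
PM = 180° + (-90.01°) = 89.99°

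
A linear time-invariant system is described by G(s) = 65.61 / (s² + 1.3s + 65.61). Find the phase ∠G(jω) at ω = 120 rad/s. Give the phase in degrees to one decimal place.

∠[(j120)² + 1.3(j120) + 65.61] = ∠[-14334 + j156] = 179.38°
∠G(j120) = −179.38° = -179.38°

-179.4 deg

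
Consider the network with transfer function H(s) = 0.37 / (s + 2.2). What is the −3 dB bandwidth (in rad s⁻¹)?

For a single-pole low-pass, the −3 dB point is at the pole: ω = 2.2 rad s⁻¹.

2.2 rad s⁻¹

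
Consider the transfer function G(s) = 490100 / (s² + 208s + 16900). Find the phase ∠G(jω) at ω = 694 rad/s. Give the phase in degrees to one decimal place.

-162.7°

∠[(j694)² + 208(j694) + 16900] = ∠[-4.6474e+05 + j1.4435e+05] = 162.74°
∠G(j694) = −162.74° = -162.74°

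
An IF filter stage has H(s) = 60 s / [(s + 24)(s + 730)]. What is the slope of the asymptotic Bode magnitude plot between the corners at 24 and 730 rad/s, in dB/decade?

In this band the factors already past their corner are: 1 differentiator zero, pole at 24; net slope = 0 dB/decade.

0 dB/decade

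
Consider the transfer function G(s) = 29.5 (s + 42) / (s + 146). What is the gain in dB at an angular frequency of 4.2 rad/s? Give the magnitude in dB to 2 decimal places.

|j4.2 + 42| = √(4.2² + 42²) = 42.21
|j4.2 + 146| = √(4.2² + 146²) = 146.1
|G(j4.2)| = 29.5 × 42.21 / 146.1 = 8.5251
20 log₁₀(8.5251) = 18.614 dB

18.61 dB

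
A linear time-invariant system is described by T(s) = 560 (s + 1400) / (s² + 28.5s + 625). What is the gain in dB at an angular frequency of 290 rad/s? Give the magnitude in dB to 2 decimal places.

|j290 + 1400| = √(290² + 1400²) = 1430
|(j290)² + 28.5(j290) + 625| = |-83475 + j8265| = 8.388e+04
|T(j290)| = 560 × 1430 / 8.388e+04 = 9.5447
20 log₁₀(9.5447) = 19.595 dB

19.60 dB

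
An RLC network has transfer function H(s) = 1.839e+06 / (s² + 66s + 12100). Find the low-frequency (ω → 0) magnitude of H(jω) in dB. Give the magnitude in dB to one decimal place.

H(0) = 1.839e+06 / 12100 = 151.98
20 log₁₀(151.98) = 43.64 dB

43.6 dB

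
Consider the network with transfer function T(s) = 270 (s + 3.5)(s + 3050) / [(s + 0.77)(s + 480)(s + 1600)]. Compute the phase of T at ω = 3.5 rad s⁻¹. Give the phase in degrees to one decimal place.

-33.1°

∠(j3.5 + 3.5) = arctan(3.5/3.5) = 45.00°
∠(j3.5 + 3050) = arctan(3.5/3050) = 0.07°
∠(j3.5 + 0.77) = arctan(3.5/0.77) = 77.59°
∠(j3.5 + 480) = arctan(3.5/480) = 0.42°
∠(j3.5 + 1600) = arctan(3.5/1600) = 0.13°
∠T(j3.5) = 45.00° + 0.07° − (77.59° + 0.42° + 0.13°) = -33.07°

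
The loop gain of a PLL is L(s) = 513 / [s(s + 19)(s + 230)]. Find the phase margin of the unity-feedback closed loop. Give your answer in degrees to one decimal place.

Gain crossover: |L(jω)| = 1 at ω ≈ 0.117 rad/s.
∠L(j0.117) = −90° − arctan(0.117/19) − arctan(0.117/230) ≈ -90.38°
PM = 180° + (-90.38°) = 89.62°

89.6 deg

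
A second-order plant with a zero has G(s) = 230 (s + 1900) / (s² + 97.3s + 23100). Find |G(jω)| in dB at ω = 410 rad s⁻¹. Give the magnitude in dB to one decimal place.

|j410 + 1900| = √(410² + 1900²) = 1944
|(j410)² + 97.3(j410) + 23100| = |-1.45e+05 + j39893| = 1.504e+05
|G(j410)| = 230 × 1944 / 1.504e+05 = 2.9727
20 log₁₀(2.9727) = 9.46 dB

9.5 dB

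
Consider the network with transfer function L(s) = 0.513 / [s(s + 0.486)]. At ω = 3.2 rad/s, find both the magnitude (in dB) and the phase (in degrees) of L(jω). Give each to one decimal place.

|L| = -26.1 dB, ∠L = -171.4°

|j3.2 + 0.486| = √(3.2² + 0.486²) = 3.237
|j3.2| = 3.2
|L(j3.2)| = 0.513 / (3.237 × 3.2) = 0.04953
20 log₁₀(0.04953) = -26.10 dB
∠(j3.2 + 0.486) = arctan(3.2/0.486) = 81.36°
∠(j3.2) = 90.00°
∠L(j3.2) = − (81.36° + 90.00°) = -171.36°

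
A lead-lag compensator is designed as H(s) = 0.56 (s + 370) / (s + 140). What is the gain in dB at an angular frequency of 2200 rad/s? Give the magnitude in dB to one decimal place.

-4.9 dB

|j2200 + 370| = √(2200² + 370²) = 2231
|j2200 + 140| = √(2200² + 140²) = 2204
|H(j2200)| = 0.56 × 2231 / 2204 = 0.56672
20 log₁₀(0.56672) = -4.93 dB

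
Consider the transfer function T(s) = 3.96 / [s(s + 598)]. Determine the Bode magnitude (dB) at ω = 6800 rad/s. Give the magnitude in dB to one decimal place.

|j6800 + 598| = √(6800² + 598²) = 6826
|j6800| = 6800
|T(j6800)| = 3.96 / (6826 × 6800) = 8.5311e-08
20 log₁₀(8.5311e-08) = -141.38 dB

-141.4 dB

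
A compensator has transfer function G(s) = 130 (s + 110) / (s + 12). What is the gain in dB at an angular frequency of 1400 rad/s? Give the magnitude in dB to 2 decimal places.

42.31 dB

|j1400 + 110| = √(1400² + 110²) = 1404
|j1400 + 12| = √(1400² + 12²) = 1400
|G(j1400)| = 130 × 1404 / 1400 = 130.4
20 log₁₀(130.4) = 42.305 dB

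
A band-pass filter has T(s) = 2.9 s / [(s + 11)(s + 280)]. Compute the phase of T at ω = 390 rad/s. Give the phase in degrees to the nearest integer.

∠(j390) = 90.00°
∠(j390 + 11) = arctan(390/11) = 88.38°
∠(j390 + 280) = arctan(390/280) = 54.32°
∠T(j390) = 90.00° − (88.38° + 54.32°) = -52.71°

-53°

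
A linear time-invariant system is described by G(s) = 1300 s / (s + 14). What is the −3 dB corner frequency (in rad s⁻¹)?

For a single-pole high-pass, the −3 dB point is at the pole: ω = 14 rad s⁻¹.

14 rad s⁻¹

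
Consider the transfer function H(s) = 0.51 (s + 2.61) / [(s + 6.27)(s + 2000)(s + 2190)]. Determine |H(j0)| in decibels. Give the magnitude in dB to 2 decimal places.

H(0) = 0.51 × 2.61 / (6.27 × 2000 × 2190) = 4.847e-08
20 log₁₀(4.847e-08) = -146.291 dB

-146.29 dB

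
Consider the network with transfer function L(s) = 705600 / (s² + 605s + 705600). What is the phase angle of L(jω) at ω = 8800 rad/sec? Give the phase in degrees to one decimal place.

∠[(j8800)² + 605(j8800) + 705600] = ∠[-7.6734e+07 + j5.324e+06] = 176.03°
∠L(j8800) = −176.03° = -176.03°

-176.0°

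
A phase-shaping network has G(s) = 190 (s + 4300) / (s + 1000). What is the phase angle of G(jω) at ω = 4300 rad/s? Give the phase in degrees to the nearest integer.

-32°

∠(j4300 + 4300) = arctan(4300/4300) = 45.00°
∠(j4300 + 1000) = arctan(4300/1000) = 76.91°
∠G(j4300) = 45.00° − 76.91° = -31.91°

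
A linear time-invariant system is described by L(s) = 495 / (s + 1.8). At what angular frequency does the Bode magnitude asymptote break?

The single real pole at s = −1.8 gives a corner at ω = 1.8 rad s⁻¹.

1.8 rad s⁻¹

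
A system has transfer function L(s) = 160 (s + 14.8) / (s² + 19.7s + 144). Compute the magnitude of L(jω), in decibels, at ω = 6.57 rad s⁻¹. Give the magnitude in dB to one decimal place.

24.0 dB

|j6.57 + 14.8| = √(6.57² + 14.8²) = 16.19
|(j6.57)² + 19.7(j6.57) + 144| = |100.84 + j129.43| = 164.1
|L(j6.57)| = 160 × 16.19 / 164.1 = 15.791
20 log₁₀(15.791) = 23.97 dB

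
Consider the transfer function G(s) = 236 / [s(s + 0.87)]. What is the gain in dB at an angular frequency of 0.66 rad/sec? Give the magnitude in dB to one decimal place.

50.3 dB

|j0.66 + 0.87| = √(0.66² + 0.87²) = 1.092
|j0.66| = 0.66
|G(j0.66)| = 236 / (1.092 × 0.66) = 327.45
20 log₁₀(327.45) = 50.30 dB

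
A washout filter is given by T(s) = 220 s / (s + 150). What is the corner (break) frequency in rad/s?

The single real pole at s = −150 gives a corner at ω = 150 rad/s.

150 rad/s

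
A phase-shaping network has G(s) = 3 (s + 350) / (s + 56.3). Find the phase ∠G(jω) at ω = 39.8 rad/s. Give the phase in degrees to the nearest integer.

∠(j39.8 + 350) = arctan(39.8/350) = 6.49°
∠(j39.8 + 56.3) = arctan(39.8/56.3) = 35.26°
∠G(j39.8) = 6.49° − 35.26° = -28.77°

-29°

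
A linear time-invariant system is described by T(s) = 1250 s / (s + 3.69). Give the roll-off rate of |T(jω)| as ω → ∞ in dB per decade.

0 dB/decade

With 1 zero and 1 pole, the high-frequency asymptotic slope is 20 × (1 − 1) = 0 dB/decade.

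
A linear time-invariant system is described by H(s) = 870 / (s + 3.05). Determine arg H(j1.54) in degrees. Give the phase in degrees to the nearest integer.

∠(j1.54 + 3.05) = arctan(1.54/3.05) = 26.79°
∠H(j1.54) = −26.79° = -26.79°

-27 deg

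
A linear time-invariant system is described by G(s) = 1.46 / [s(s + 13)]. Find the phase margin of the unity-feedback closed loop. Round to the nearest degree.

90 deg

Gain crossover: |G(jω)| = 1 at ω ≈ 0.112 rad/s.
∠G(j0.112) = −90° − arctan(0.112/13) ≈ -90.49°
PM = 180° + (-90.49°) = 89.51°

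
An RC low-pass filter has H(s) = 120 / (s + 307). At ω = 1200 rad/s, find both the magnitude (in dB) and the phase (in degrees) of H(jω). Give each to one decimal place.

|j1200 + 307| = √(1200² + 307²) = 1239
|H(j1200)| = 120 / 1239 = 0.09688
20 log₁₀(0.09688) = -20.28 dB
∠(j1200 + 307) = arctan(1200/307) = 75.65°
∠H(j1200) = −75.65° = -75.65°

|H| = -20.3 dB, ∠H = -75.6°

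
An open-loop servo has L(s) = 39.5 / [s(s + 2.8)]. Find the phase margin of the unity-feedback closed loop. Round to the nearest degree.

Gain crossover: |L(jω)| = 1 at ω ≈ 5.98 rad/s.
∠L(j5.98) = −90° − arctan(5.98/2.8) ≈ -154.91°
PM = 180° + (-154.91°) = 25.09°

25 deg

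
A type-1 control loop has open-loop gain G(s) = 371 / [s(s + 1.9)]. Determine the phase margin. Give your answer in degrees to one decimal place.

Gain crossover: |G(jω)| = 1 at ω ≈ 19.2 rad s⁻¹.
∠G(j19.2) = −90° − arctan(19.2/1.9) ≈ -174.35°
PM = 180° + (-174.35°) = 5.65°

5.6 deg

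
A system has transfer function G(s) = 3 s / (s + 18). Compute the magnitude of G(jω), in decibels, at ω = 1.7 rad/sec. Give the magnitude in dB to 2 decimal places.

|j1.7| = 1.7
|j1.7 + 18| = √(1.7² + 18²) = 18.08
|G(j1.7)| = 3 × 1.7 / 18.08 = 0.28208
20 log₁₀(0.28208) = -10.993 dB

-10.99 dB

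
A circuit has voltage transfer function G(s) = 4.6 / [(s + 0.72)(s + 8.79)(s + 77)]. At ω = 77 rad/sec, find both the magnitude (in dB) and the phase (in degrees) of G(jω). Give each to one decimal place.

|G| = -103.0 dB, ∠G = -218.0°

|j77 + 0.72| = √(77² + 0.72²) = 77
|j77 + 8.79| = √(77² + 8.79²) = 77.5
|j77 + 77| = √(77² + 77²) = 108.9
|G(j77)| = 4.6 / (77 × 77.5 × 108.9) = 7.0785e-06
20 log₁₀(7.0785e-06) = -103.00 dB
∠(j77 + 0.72) = arctan(77/0.72) = 89.46°
∠(j77 + 8.79) = arctan(77/8.79) = 83.49°
∠(j77 + 77) = arctan(77/77) = 45.00°
∠G(j77) = − (89.46° + 83.49° + 45.00°) = -217.95°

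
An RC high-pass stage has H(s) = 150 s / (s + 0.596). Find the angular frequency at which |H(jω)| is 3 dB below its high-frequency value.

0.596 rad/sec

For a single-pole high-pass, the −3 dB point is at the pole: ω = 0.596 rad/sec.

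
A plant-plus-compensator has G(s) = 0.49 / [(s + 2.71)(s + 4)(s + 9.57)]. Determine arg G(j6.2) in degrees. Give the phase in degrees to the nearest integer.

∠(j6.2 + 2.71) = arctan(6.2/2.71) = 66.39°
∠(j6.2 + 4) = arctan(6.2/4) = 57.17°
∠(j6.2 + 9.57) = arctan(6.2/9.57) = 32.94°
∠G(j6.2) = − (66.39° + 57.17° + 32.94°) = -156.50°

-156 deg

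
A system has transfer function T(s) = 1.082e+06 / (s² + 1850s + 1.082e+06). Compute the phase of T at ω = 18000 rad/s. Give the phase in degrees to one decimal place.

∠[(j18000)² + 1850(j18000) + 1.082e+06] = ∠[-3.2292e+08 + j3.33e+07] = 174.11°
∠T(j18000) = −174.11° = -174.11°

-174.1°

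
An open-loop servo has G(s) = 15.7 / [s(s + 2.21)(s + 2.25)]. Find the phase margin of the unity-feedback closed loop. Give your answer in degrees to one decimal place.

10.3°

Gain crossover: |G(jω)| = 1 at ω ≈ 1.86 rad s⁻¹.
∠G(j1.86) = −90° − arctan(1.86/2.21) − arctan(1.86/2.25) ≈ -169.70°
PM = 180° + (-169.70°) = 10.30°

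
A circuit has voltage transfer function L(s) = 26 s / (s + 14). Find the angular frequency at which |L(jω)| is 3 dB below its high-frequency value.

14 rad s⁻¹

For a single-pole high-pass, the −3 dB point is at the pole: ω = 14 rad s⁻¹.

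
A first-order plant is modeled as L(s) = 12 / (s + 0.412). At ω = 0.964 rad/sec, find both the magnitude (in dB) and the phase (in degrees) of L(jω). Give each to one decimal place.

|j0.964 + 0.412| = √(0.964² + 0.412²) = 1.048
|L(j0.964)| = 12 / 1.048 = 11.447
20 log₁₀(11.447) = 21.17 dB
∠(j0.964 + 0.412) = arctan(0.964/0.412) = 66.86°
∠L(j0.964) = −66.86° = -66.86°

|L| = 21.2 dB, ∠L = -66.9 deg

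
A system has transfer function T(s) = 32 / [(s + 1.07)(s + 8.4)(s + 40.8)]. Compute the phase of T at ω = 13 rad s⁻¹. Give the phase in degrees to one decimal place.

∠(j13 + 1.07) = arctan(13/1.07) = 85.29°
∠(j13 + 8.4) = arctan(13/8.4) = 57.13°
∠(j13 + 40.8) = arctan(13/40.8) = 17.67°
∠T(j13) = − (85.29° + 57.13° + 17.67°) = -160.10°

-160.1°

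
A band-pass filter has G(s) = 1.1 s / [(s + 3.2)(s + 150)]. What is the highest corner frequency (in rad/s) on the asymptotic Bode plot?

Break frequencies occur at each pole and zero magnitude: 3.2 rad/s, 150 rad/s.
The highest is 150 rad/s.

150 rad/s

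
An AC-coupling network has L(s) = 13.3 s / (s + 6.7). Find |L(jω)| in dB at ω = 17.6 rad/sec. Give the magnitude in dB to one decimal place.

21.9 dB

|j17.6| = 17.6
|j17.6 + 6.7| = √(17.6² + 6.7²) = 18.83
|L(j17.6)| = 13.3 × 17.6 / 18.83 = 12.43
20 log₁₀(12.43) = 21.89 dB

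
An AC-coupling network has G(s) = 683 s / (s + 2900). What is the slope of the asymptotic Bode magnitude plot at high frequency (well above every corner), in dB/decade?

With 1 zero and 1 pole, the high-frequency asymptotic slope is 20 × (1 − 1) = 0 dB/decade.

0 dB/decade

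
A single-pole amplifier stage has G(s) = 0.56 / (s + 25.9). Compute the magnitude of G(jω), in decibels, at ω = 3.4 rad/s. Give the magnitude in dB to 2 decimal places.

|j3.4 + 25.9| = √(3.4² + 25.9²) = 26.12
|G(j3.4)| = 0.56 / 26.12 = 0.021438
20 log₁₀(0.021438) = -33.376 dB

-33.38 dB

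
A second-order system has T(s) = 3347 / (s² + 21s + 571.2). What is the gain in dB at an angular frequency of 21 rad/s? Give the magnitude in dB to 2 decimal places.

17.24 dB

|(j21)² + 21(j21) + 571.2| = |130.2 + j441| = 459.8
|T(j21)| = 3347 / 459.8 = 7.279
20 log₁₀(7.279) = 17.241 dB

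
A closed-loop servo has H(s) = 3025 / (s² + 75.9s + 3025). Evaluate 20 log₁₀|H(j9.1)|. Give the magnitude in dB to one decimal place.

0.0 dB

|(j9.1)² + 75.9(j9.1) + 3025| = |2942.2 + j690.69| = 3022
|H(j9.1)| = 3025 / 3022 = 1.0009
20 log₁₀(1.0009) = 0.01 dB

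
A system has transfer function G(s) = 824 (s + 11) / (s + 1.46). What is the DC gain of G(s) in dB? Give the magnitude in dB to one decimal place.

75.9 dB

G(0) = 824 × 11 / 1.46 = 6208.2
20 log₁₀(6208.2) = 75.86 dB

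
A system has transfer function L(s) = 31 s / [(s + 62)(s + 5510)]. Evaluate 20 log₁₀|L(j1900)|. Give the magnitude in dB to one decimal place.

|j1900| = 1900
|j1900 + 62| = √(1900² + 62²) = 1901
|j1900 + 5510| = √(1900² + 5510²) = 5828
|L(j1900)| = 31 × 1900 / (1901 × 5828) = 0.005316
20 log₁₀(0.005316) = -45.49 dB

-45.5 dB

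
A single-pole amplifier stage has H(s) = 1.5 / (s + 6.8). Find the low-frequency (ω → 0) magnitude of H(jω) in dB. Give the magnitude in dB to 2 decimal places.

-13.13 dB

H(0) = 1.5 / 6.8 = 0.22059
20 log₁₀(0.22059) = -13.128 dB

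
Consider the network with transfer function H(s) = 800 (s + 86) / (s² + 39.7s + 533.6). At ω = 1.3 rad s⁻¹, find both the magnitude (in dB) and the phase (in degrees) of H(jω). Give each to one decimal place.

|j1.3 + 86| = √(1.3² + 86²) = 86.01
|(j1.3)² + 39.7(j1.3) + 533.6| = |531.91 + j51.61| = 534.4
|H(j1.3)| = 800 × 86.01 / 534.4 = 128.76
20 log₁₀(128.76) = 42.20 dB
∠(j1.3 + 86) = arctan(1.3/86) = 0.87°
∠[(j1.3)² + 39.7(j1.3) + 533.6] = ∠[531.91 + j51.61] = 5.54°
∠H(j1.3) = 0.87° − 5.54° = -4.68°

|H| = 42.2 dB, ∠H = -4.7 deg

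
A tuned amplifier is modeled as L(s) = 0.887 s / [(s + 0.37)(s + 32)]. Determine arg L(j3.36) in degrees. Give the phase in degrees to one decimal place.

0.3°

∠(j3.36) = 90.00°
∠(j3.36 + 0.37) = arctan(3.36/0.37) = 83.72°
∠(j3.36 + 32) = arctan(3.36/32) = 5.99°
∠L(j3.36) = 90.00° − (83.72° + 5.99°) = 0.29°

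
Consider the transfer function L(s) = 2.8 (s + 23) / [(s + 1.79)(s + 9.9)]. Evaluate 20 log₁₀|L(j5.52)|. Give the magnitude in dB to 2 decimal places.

|j5.52 + 23| = √(5.52² + 23²) = 23.65
|j5.52 + 1.79| = √(5.52² + 1.79²) = 5.803
|j5.52 + 9.9| = √(5.52² + 9.9²) = 11.33
|L(j5.52)| = 2.8 × 23.65 / (5.803 × 11.33) = 1.0069
20 log₁₀(1.0069) = 0.060 dB

0.06 dB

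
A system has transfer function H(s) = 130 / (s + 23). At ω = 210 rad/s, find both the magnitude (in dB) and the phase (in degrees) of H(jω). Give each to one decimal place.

|H| = -4.2 dB, ∠H = -83.7°

|j210 + 23| = √(210² + 23²) = 211.3
|H(j210)| = 130 / 211.3 = 0.61537
20 log₁₀(0.61537) = -4.22 dB
∠(j210 + 23) = arctan(210/23) = 83.75°
∠H(j210) = −83.75° = -83.75°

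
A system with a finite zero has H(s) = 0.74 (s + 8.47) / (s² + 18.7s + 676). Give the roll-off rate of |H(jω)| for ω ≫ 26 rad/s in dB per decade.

-20 dB/decade

With 1 zero and 2 poles, the high-frequency asymptotic slope is 20 × (1 − 2) = -20 dB/decade.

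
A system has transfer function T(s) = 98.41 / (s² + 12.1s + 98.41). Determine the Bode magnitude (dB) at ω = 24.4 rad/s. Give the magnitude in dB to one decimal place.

|(j24.4)² + 12.1(j24.4) + 98.41| = |-496.95 + j295.24| = 578
|T(j24.4)| = 98.41 / 578 = 0.17025
20 log₁₀(0.17025) = -15.38 dB

-15.4 dB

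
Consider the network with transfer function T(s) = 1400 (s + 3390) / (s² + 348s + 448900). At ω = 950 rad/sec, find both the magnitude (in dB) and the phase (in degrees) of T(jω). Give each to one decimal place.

|T| = 18.9 dB, ∠T = -128.3°

|j950 + 3390| = √(950² + 3390²) = 3521
|(j950)² + 348(j950) + 448900| = |-4.536e+05 + j3.306e+05| = 5.613e+05
|T(j950)| = 1400 × 3521 / 5.613e+05 = 8.7812
20 log₁₀(8.7812) = 18.87 dB
∠(j950 + 3390) = arctan(950/3390) = 15.65°
∠[(j950)² + 348(j950) + 448900] = ∠[-4.536e+05 + j3.306e+05] = 143.91°
∠T(j950) = 15.65° − 143.91° = -128.26°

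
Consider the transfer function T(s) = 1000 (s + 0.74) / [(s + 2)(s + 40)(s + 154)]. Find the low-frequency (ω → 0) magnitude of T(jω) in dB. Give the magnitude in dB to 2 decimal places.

T(0) = 1000 × 0.74 / (2 × 40 × 154) = 0.060065
20 log₁₀(0.060065) = -24.428 dB

-24.43 dB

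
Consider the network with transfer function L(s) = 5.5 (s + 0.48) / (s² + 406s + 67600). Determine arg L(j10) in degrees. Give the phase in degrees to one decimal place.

83.8°

∠(j10 + 0.48) = arctan(10/0.48) = 87.25°
∠[(j10)² + 406(j10) + 67600] = ∠[67500 + j4060] = 3.44°
∠L(j10) = 87.25° − 3.44° = 83.81°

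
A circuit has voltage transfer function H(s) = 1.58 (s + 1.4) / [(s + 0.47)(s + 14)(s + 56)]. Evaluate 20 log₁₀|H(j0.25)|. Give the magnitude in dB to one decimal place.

|j0.25 + 1.4| = √(0.25² + 1.4²) = 1.422
|j0.25 + 0.47| = √(0.25² + 0.47²) = 0.5324
|j0.25 + 14| = √(0.25² + 14²) = 14
|j0.25 + 56| = √(0.25² + 56²) = 56
|H(j0.25)| = 1.58 × 1.422 / (0.5324 × 14 × 56) = 0.0053828
20 log₁₀(0.0053828) = -45.38 dB

-45.4 dB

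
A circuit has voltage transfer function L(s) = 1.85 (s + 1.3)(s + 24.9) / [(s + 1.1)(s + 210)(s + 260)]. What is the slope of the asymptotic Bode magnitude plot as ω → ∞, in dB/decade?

With 2 zeros and 3 poles, the high-frequency asymptotic slope is 20 × (2 − 3) = -20 dB/decade.

-20 dB/decade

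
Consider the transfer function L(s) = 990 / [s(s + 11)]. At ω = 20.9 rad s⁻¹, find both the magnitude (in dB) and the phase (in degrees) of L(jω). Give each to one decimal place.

|j20.9 + 11| = √(20.9² + 11²) = 23.62
|j20.9| = 20.9
|L(j20.9)| = 990 / (23.62 × 20.9) = 2.0056
20 log₁₀(2.0056) = 6.04 dB
∠(j20.9 + 11) = arctan(20.9/11) = 62.24°
∠(j20.9) = 90.00°
∠L(j20.9) = − (62.24° + 90.00°) = -152.24°

|L| = 6.0 dB, ∠L = -152.2°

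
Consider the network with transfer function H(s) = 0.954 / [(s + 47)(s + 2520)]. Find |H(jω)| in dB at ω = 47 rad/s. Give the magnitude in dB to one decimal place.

|j47 + 47| = √(47² + 47²) = 66.47
|j47 + 2520| = √(47² + 2520²) = 2520
|H(j47)| = 0.954 / (66.47 × 2520) = 5.6946e-06
20 log₁₀(5.6946e-06) = -104.89 dB

-104.9 dB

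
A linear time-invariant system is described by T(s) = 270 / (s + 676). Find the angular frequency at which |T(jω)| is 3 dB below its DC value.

676 rad/sec

For a single-pole low-pass, the −3 dB point is at the pole: ω = 676 rad/sec.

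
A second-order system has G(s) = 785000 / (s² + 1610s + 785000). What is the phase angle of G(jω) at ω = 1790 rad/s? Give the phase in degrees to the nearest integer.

-130°

∠[(j1790)² + 1610(j1790) + 785000] = ∠[-2.4191e+06 + j2.8819e+06] = 130.01°
∠G(j1790) = −130.01° = -130.01°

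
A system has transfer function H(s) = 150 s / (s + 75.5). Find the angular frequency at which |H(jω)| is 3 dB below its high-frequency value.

For a single-pole high-pass, the −3 dB point is at the pole: ω = 75.5 rad s⁻¹.

75.5 rad s⁻¹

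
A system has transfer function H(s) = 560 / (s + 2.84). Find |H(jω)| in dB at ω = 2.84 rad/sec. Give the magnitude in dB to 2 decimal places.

|j2.84 + 2.84| = √(2.84² + 2.84²) = 4.016
|H(j2.84)| = 560 / 4.016 = 139.43
20 log₁₀(139.43) = 42.887 dB

42.89 dB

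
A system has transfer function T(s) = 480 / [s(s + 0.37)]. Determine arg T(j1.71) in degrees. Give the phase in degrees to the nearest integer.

∠(j1.71 + 0.37) = arctan(1.71/0.37) = 77.79°
∠(j1.71) = 90.00°
∠T(j1.71) = − (77.79° + 90.00°) = -167.79°

-168°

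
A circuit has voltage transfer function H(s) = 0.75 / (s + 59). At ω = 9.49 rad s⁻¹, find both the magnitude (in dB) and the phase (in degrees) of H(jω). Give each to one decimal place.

|H| = -38.0 dB, ∠H = -9.1°

|j9.49 + 59| = √(9.49² + 59²) = 59.76
|H(j9.49)| = 0.75 / 59.76 = 0.012551
20 log₁₀(0.012551) = -38.03 dB
∠(j9.49 + 59) = arctan(9.49/59) = 9.14°
∠H(j9.49) = −9.14° = -9.14°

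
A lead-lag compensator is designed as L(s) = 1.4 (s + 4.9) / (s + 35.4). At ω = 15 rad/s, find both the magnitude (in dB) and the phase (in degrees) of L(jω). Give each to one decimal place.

|j15 + 4.9| = √(15² + 4.9²) = 15.78
|j15 + 35.4| = √(15² + 35.4²) = 38.45
|L(j15)| = 1.4 × 15.78 / 38.45 = 0.57461
20 log₁₀(0.57461) = -4.81 dB
∠(j15 + 4.9) = arctan(15/4.9) = 71.91°
∠(j15 + 35.4) = arctan(15/35.4) = 22.96°
∠L(j15) = 71.91° − 22.96° = 48.95°

|L| = -4.8 dB, ∠L = 48.9°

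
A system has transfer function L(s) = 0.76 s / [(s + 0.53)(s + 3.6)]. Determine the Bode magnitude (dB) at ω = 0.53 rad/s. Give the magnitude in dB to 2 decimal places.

-16.61 dB

|j0.53| = 0.53
|j0.53 + 0.53| = √(0.53² + 0.53²) = 0.7495
|j0.53 + 3.6| = √(0.53² + 3.6²) = 3.639
|L(j0.53)| = 0.76 × 0.53 / (0.7495 × 3.639) = 0.14769
20 log₁₀(0.14769) = -16.613 dB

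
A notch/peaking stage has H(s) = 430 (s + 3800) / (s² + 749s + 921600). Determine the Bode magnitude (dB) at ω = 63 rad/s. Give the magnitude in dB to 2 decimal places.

5.00 dB

|j63 + 3800| = √(63² + 3800²) = 3801
|(j63)² + 749(j63) + 921600| = |9.1763e+05 + j47187| = 9.188e+05
|H(j63)| = 430 × 3801 / 9.188e+05 = 1.7786
20 log₁₀(1.7786) = 5.001 dB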